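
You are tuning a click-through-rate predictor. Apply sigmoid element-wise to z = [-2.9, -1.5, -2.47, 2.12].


σ(-2.9) = 1/(1+e^2.9) = 0.0522
σ(-1.5) = 1/(1+e^1.5) = 0.1824
σ(-2.47) = 1/(1+e^2.47) = 0.078
σ(2.12) = 1/(1+e^-2.12) = 0.8928
result = [0.0522, 0.1824, 0.078, 0.8928]

[0.0522, 0.1824, 0.078, 0.8928]


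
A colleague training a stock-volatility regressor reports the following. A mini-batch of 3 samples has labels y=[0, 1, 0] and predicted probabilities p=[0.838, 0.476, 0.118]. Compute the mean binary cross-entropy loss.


L[0] = -ln(1-0.838) = -ln(0.162) = 1.8202
L[1] = -ln(0.476) = 0.7423
L[2] = -ln(1-0.118) = -ln(0.882) = 0.1256
mean = (1.8202 + 0.7423 + 0.1256)/3 = 0.896

0.896


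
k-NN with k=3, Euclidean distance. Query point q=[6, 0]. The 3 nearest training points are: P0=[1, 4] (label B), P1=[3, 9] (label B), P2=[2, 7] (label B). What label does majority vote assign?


d(q,P0) = 6.4031  (label B)
d(q,P1) = 9.4868  (label B)
d(q,P2) = 8.0623  (label B)
Votes: A=0, B=3
Majority → B

B


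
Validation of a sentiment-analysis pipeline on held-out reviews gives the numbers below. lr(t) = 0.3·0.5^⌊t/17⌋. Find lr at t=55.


n_drops = ⌊55/17⌋ = 3
lr = 0.3·0.5^3 = 0.3·0.125 = 0.0375

0.0375


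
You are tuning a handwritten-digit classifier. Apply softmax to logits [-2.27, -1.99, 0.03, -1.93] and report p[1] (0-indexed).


Exponentials: e^-2.27=0.1033, e^-1.99=0.1367, e^0.03=1.0305, e^-1.93=0.1451
Sum = 1.4156
Softmax = [0.073, 0.0966, 0.7279, 0.1025]
p[1] = 0.1367/1.4156 = 0.0966

0.0966


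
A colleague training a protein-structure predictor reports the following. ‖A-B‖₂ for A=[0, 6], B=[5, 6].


d = √((0-5)² + (6-6)²)
  = √(25 + 0)
  = √25 = 5.0

5.0


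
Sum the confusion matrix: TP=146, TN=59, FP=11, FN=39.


Total = TP + TN + FP + FN
= 146 + 59 + 11 + 39
= 255
(Predicted positive: 157, predicted negative: 98)

255


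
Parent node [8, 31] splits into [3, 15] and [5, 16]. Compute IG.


Parent = [8, 31], H_parent = 0.7321
H_left = 0.65 (n=18), H_right = 0.7919 (n=21)
H_children = (18/39)·0.65 + (21/39)·0.7919 = 0.7264
IG = 0.7321 - 0.7264 = 0.0057

0.0057


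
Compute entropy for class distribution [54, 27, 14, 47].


Probabilities: [54/142, 27/142, 14/142, 47/142] ≈ [0.3803, 0.1901, 0.0986, 0.331]
H = -((54/142)·log₂(54/142) + (27/142)·log₂(27/142) + (14/142)·log₂(14/142) + (47/142)·log₂(47/142))
  = 1.8433 bits

1.8433 bits


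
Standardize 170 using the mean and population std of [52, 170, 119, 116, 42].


μ = 99.8, σ = 47.2965
z = (170 - 99.8)/47.2965 = 1.4843

1.4843


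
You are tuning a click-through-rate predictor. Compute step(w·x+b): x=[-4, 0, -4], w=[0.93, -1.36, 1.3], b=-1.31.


z = (-4)·(0.93) + (0)·(-1.36) + (-4)·(1.3) - 1.31
  = -10.23
step(z) = 0 (z<0)

0


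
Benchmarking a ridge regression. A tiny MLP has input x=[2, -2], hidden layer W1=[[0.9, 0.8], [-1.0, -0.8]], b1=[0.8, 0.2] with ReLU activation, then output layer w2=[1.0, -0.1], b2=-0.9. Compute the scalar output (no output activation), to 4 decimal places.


z1[0] = (0.9)·(2) + (0.8)·(-2) + 0.8 = 1.0
z1[1] = (-1.0)·(2) + (-0.8)·(-2) + 0.2 = -0.2
h = ReLU(z1) = [1.0, 0.0]
output = (1.0)·(1.0) + (-0.1)·(0.0) - 0.9 = 0.1

0.1


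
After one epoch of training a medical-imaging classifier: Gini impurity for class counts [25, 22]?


Probabilities: [25/47, 22/47] ≈ [0.5319, 0.4681]
Σpᵢ² = (625 + 484)/47² = 1109/2209
Gini = 1 - Σpᵢ² = 1 - 1109/2209 = 0.498

0.498


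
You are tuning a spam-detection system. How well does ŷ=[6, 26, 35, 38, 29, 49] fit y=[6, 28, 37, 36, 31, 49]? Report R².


ȳ = 31.1667
SS_res = Σ(y-ŷ)² = 16
SS_tot = Σ(y-ȳ)² = 1018.83
R² = 1 - SS_res/SS_tot = 1 - 0.0157 = 0.9843

0.9843


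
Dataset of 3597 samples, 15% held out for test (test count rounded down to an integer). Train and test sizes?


Test = ⌊3597·15/100⌋ = 539
Train = 3597 - 539 = 3058

Train: 3058, Test: 539


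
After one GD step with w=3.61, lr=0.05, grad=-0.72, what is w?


w_new = w - α·∇
= 3.61 - 0.05·-0.72
= 3.61 + 0.036
= 3.646

3.646


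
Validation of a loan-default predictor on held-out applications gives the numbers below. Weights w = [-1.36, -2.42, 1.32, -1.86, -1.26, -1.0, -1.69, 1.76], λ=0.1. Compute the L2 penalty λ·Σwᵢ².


‖w‖₂² = (-1.36)² + (-2.42)² + (1.32)² + (-1.86)² + (-1.26)² + (-1.0)² + (-1.69)² + (1.76)²
     = 1.8496 + 5.8564 + 1.7424 + 3.4596 + 1.5876 + 1 + 2.8561 + 3.0976
     = 21.4493
λ·‖w‖₂² = 0.1·21.4493 = 2.14493

2.14493


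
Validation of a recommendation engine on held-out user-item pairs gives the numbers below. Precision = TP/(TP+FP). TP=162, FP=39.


Precision = TP/(TP+FP)
= 162/(162+39)
= 162/201 = 80.6%

80.6%


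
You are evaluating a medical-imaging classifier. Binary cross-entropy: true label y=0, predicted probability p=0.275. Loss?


BCE = -[y·ln(p) + (1-y)·ln(1-p)]
= -0 - 1·ln(1-0.275)
= -ln(0.725) = 0.3216

0.3216


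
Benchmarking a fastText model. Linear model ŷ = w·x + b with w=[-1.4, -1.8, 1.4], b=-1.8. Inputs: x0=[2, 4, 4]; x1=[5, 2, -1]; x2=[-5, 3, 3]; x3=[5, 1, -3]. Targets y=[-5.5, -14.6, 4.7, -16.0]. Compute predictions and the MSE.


ŷ0 = (-1.4)·(2) + (-1.8)·(4) + (1.4)·(4) - 1.8 = -6.2
ŷ1 = (-1.4)·(5) + (-1.8)·(2) + (1.4)·(-1) - 1.8 = -13.8
ŷ2 = (-1.4)·(-5) + (-1.8)·(3) + (1.4)·(3) - 1.8 = 4.0
ŷ3 = (-1.4)·(5) + (-1.8)·(1) + (1.4)·(-3) - 1.8 = -14.8
errors² = [0.49, 0.64, 0.49, 1.44]
MSE = 3.0600/4 = 0.765

0.765


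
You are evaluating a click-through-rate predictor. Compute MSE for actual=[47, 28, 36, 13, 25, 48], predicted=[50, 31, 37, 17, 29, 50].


Squared errors: (47-50)²=9, (28-31)²=9, (36-37)²=1, (13-17)²=16, (25-29)²=16, (48-50)²=4
Sum = 55
MSE = 55/6 = 55/6

55/6


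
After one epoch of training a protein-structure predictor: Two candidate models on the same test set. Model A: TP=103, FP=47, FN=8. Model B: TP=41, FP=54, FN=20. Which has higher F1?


Model A: P=103/150=0.6867, R=103/111=0.9279, F1=2PR/(P+R)=2TP/(2TP+FP+FN)=206/261=0.7893
Model B: P=41/95=0.4316, R=41/61=0.6721, F1=2PR/(P+R)=2TP/(2TP+FP+FN)=82/156=0.5256
0.7893 > 0.5256 → Model A

Model A


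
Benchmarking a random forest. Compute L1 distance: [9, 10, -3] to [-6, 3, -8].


d = |9+ 6| + |10-3| + |-3+ 8|
  = 15 + 7 + 5
  = 27

27


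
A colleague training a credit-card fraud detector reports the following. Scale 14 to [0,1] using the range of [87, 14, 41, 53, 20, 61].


min=14, max=87
(14-14)/(87-14) = 0/73 = 0.0

0.0


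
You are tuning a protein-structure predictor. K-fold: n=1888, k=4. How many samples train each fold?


Fold size = 1888/4 = 472
Training per fold = 1888 - 472 = 1416

1416


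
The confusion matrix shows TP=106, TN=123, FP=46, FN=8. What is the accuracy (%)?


Accuracy = (TP+TN)/(TP+TN+FP+FN)
= (106+123)/(283)
= 229/283 = 80.92%

80.92%


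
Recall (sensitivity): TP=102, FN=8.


Recall = TP/(TP+FN)
= 102/(102+8)
= 102/110 = 92.73%

92.73%


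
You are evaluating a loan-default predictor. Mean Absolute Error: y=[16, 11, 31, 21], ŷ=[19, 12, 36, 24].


Absolute errors: |16-19|=3, |11-12|=1, |31-36|=5, |21-24|=3
Sum = 12
MAE = 12/4 = 3

3


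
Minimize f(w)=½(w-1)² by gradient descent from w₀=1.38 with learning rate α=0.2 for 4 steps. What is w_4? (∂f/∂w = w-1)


step 1: grad = 1.38-1 = 0.38; w = 1.38 - 0.2·(0.38) = 1.304
step 2: grad = 1.304-1 = 0.304; w = 1.304 - 0.2·(0.304) = 1.2432
step 3: grad = 1.2432-1 = 0.2432; w = 1.2432 - 0.2·(0.2432) = 1.19456
step 4: grad = 1.19456-1 = 0.19456; w = 1.19456 - 0.2·(0.19456) = 1.155648

1.155648


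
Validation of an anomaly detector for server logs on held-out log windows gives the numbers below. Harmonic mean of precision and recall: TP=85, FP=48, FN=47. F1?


Precision = 85/133 = 0.6391
Recall = 85/132 = 0.6439
F1 = 2·P·R/(P+R) = 2·TP/(2·TP+FP+FN) = 170/(170+48+47) = 170/265 = 0.6415

0.6415


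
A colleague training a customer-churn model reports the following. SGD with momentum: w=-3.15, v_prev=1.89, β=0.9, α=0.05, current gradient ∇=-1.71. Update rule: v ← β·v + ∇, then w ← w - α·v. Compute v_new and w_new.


v_new = 0.9·1.89 - 1.71 = 1.701 - 1.71 = -0.009
w_new = -3.15 - 0.05·-0.009 = -3.15 + 0.00045 = -3.14955

v_new=-0.009, w_new=-3.14955


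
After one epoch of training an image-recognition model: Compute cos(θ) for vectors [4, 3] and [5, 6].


A·B = 4·5 + 3·6 = 38
‖A‖ = √25 = 5, ‖B‖ = √61 = 7.8102
cos = 38/(√25·√61) = 38/√1525 = 0.9731

0.9731


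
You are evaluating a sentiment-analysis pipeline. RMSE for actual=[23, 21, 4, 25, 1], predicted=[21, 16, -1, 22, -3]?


MSE = 79/5 = 15.8
RMSE = √(79/5) = 3.9749

3.9749


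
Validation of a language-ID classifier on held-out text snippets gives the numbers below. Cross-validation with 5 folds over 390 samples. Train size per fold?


Fold size = 390/5 = 78
Training per fold = 390 - 78 = 312

312


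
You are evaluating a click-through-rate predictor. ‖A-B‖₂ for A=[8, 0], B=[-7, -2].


d = √((8+ 7)² + (0+ 2)²)
  = √(225 + 4)
  = √229 = 15.1327

15.1327


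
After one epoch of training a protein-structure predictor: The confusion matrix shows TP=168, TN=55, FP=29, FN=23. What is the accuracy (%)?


Accuracy = (TP+TN)/(TP+TN+FP+FN)
= (168+55)/(275)
= 223/275 = 81.09%

81.09%


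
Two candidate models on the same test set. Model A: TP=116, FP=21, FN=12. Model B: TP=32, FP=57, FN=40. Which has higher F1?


Model A: P=116/137=0.8467, R=116/128=0.9062, F1=2PR/(P+R)=2TP/(2TP+FP+FN)=232/265=0.8755
Model B: P=32/89=0.3596, R=32/72=0.4444, F1=2PR/(P+R)=2TP/(2TP+FP+FN)=64/161=0.3975
0.8755 > 0.3975 → Model A

Model A


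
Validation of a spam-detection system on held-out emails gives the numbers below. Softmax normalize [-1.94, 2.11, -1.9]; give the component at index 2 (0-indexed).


Exponentials: e^-1.94=0.1437, e^2.11=8.2482, e^-1.9=0.1496
Sum = 8.5415
Softmax = [0.0168, 0.9657, 0.0175]
p[2] = 0.1496/8.5415 = 0.0175

0.0175


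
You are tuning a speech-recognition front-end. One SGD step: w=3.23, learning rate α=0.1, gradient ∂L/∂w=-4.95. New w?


w_new = w - α·∇
= 3.23 - 0.1·-4.95
= 3.23 + 0.495
= 3.725

3.725


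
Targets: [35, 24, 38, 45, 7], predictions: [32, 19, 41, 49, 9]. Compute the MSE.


Squared errors: (35-32)²=9, (24-19)²=25, (38-41)²=9, (45-49)²=16, (7-9)²=4
Sum = 63
MSE = 63/5 = 63/5

63/5


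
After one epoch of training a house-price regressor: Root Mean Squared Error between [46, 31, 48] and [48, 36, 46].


MSE = 33/3 = 11
RMSE = √(33/3) = 3.3166

3.3166


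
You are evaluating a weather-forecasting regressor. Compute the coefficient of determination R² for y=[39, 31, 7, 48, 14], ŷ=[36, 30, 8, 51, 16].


ȳ = 27.8
SS_res = Σ(y-ŷ)² = 24
SS_tot = Σ(y-ȳ)² = 1166.8
R² = 1 - SS_res/SS_tot = 1 - 0.0206 = 0.9794

0.9794


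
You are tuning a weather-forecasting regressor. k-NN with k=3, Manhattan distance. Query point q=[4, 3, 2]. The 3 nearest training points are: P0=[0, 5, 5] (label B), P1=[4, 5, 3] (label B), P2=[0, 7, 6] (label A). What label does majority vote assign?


d(q,P0) = 9  (label B)
d(q,P1) = 3  (label B)
d(q,P2) = 12  (label A)
Votes: A=1, B=2
Majority → B

B


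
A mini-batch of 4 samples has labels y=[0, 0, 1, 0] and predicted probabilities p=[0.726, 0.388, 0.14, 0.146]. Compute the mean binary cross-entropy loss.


L[0] = -ln(1-0.726) = -ln(0.274) = 1.2946
L[1] = -ln(1-0.388) = -ln(0.612) = 0.491
L[2] = -ln(0.14) = 1.9661
L[3] = -ln(1-0.146) = -ln(0.854) = 0.1578
mean = (1.2946 + 0.491 + 1.9661 + 0.1578)/4 = 0.9774

0.9774


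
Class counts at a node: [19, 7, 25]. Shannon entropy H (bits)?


Probabilities: [19/51, 7/51, 25/51] ≈ [0.3725, 0.1373, 0.4902]
H = -((19/51)·log₂(19/51) + (7/51)·log₂(7/51) + (25/51)·log₂(25/51))
  = 1.4281 bits

1.4281 bits


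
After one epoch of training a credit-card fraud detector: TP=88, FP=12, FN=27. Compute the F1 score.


Precision = 88/100 = 0.88
Recall = 88/115 = 0.7652
F1 = 2·P·R/(P+R) = 2·TP/(2·TP+FP+FN) = 176/(176+12+27) = 176/215 = 0.8186

0.8186


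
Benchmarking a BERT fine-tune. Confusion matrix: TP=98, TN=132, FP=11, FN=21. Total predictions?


Total = TP + TN + FP + FN
= 98 + 132 + 11 + 21
= 262
(Predicted positive: 109, predicted negative: 153)

262


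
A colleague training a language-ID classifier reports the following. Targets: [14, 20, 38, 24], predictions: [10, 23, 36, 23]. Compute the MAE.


Absolute errors: |14-10|=4, |20-23|=3, |38-36|=2, |24-23|=1
Sum = 10
MAE = 10/4 = 5/2

5/2


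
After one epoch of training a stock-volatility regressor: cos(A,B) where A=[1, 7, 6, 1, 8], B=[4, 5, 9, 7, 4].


A·B = 1·4 + 7·5 + 6·9 + 1·7 + 8·4 = 132
‖A‖ = √151 = 12.2882, ‖B‖ = √187 = 13.6748
cos = 132/(√151·√187) = 132/√28237 = 0.7855

0.7855


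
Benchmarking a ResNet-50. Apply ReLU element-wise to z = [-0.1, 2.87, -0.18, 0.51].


ReLU(-0.1) = max(0, -0.1) = 0.0
ReLU(2.87) = max(0, 2.87) = 2.87
ReLU(-0.18) = max(0, -0.18) = 0.0
ReLU(0.51) = max(0, 0.51) = 0.51
result = [0.0, 2.87, 0.0, 0.51]

[0.0, 2.87, 0.0, 0.51]


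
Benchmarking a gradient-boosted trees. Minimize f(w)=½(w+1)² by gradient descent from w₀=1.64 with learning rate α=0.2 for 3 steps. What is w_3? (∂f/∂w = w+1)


step 1: grad = 1.64+1 = 2.64; w = 1.64 - 0.2·(2.64) = 1.112
step 2: grad = 1.112+1 = 2.112; w = 1.112 - 0.2·(2.112) = 0.6896
step 3: grad = 0.6896+1 = 1.6896; w = 0.6896 - 0.2·(1.6896) = 0.35168

0.35168


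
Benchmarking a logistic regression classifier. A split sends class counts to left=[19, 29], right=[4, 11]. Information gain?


Parent = [23, 40], H_parent = 0.9468
H_left = 0.9685 (n=48), H_right = 0.8366 (n=15)
H_children = (48/63)·0.9685 + (15/63)·0.8366 = 0.9371
IG = 0.9468 - 0.9371 = 0.0097

0.0097


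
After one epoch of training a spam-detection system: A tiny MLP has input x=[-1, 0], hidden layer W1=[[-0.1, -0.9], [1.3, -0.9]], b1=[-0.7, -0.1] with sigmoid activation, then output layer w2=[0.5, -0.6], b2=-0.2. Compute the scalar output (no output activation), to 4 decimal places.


z1[0] = (-0.1)·(-1) + (-0.9)·(0) - 0.7 = -0.6
z1[1] = (1.3)·(-1) + (-0.9)·(0) - 0.1 = -1.4
h = sigmoid(z1) = [0.3543, 0.1978]
output = (0.5)·(0.3543) + (-0.6)·(0.1978) - 0.2 = -0.1415

-0.1415


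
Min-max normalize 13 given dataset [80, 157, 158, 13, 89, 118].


min=13, max=158
(13-13)/(158-13) = 0/145 = 0.0

0.0


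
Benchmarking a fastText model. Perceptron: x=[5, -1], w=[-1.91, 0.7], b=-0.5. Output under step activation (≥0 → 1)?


z = (5)·(-1.91) + (-1)·(0.7) - 0.5
  = -10.75
step(z) = 0 (z<0)

0


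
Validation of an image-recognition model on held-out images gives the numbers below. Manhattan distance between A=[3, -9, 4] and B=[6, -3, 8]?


d = |3-6| + |-9+ 3| + |4-8|
  = 3 + 6 + 4
  = 13

13


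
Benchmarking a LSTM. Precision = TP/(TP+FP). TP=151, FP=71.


Precision = TP/(TP+FP)
= 151/(151+71)
= 151/222 = 68.02%

68.02%


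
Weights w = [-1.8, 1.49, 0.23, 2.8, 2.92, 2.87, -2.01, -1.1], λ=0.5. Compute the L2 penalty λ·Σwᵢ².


‖w‖₂² = (-1.8)² + (1.49)² + (0.23)² + (2.8)² + (2.92)² + (2.87)² + (-2.01)² + (-1.1)²
     = 3.24 + 2.2201 + 0.0529 + 7.84 + 8.5264 + 8.2369 + 4.0401 + 1.21
     = 35.3664
λ·‖w‖₂² = 0.5·35.3664 = 17.6832

17.6832


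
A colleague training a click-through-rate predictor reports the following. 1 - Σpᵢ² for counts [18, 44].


Probabilities: [18/62, 44/62] ≈ [0.2903, 0.7097]
Σpᵢ² = (324 + 1936)/62² = 2260/3844
Gini = 1 - Σpᵢ² = 1 - 2260/3844 = 0.4121

0.4121


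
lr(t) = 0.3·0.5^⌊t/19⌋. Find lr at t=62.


n_drops = ⌊62/19⌋ = 3
lr = 0.3·0.5^3 = 0.3·0.125 = 0.0375

0.0375


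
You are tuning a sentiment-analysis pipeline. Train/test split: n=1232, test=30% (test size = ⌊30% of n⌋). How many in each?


Test = ⌊1232·30/100⌋ = 369
Train = 1232 - 369 = 863

Train: 863, Test: 369


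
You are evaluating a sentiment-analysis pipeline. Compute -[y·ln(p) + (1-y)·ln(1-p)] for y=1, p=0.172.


BCE = -[y·ln(p) + (1-y)·ln(1-p)]
= -1·ln(0.172) - 0
= -ln(0.172) = 1.7603

1.7603


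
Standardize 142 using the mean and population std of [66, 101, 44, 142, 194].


μ = 109.4, σ = 53.761
z = (142 - 109.4)/53.761 = 0.6064

0.6064


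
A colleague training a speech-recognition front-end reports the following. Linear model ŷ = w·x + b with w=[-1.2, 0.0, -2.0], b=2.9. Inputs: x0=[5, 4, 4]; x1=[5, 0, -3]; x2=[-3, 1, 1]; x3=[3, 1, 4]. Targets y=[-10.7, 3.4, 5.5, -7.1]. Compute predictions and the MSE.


ŷ0 = (-1.2)·(5) + (0.0)·(4) + (-2.0)·(4) + 2.9 = -11.1
ŷ1 = (-1.2)·(5) + (0.0)·(0) + (-2.0)·(-3) + 2.9 = 2.9
ŷ2 = (-1.2)·(-3) + (0.0)·(1) + (-2.0)·(1) + 2.9 = 4.5
ŷ3 = (-1.2)·(3) + (0.0)·(1) + (-2.0)·(4) + 2.9 = -8.7
errors² = [0.16, 0.25, 1.0, 2.56]
MSE = 3.9700/4 = 0.9925

0.9925


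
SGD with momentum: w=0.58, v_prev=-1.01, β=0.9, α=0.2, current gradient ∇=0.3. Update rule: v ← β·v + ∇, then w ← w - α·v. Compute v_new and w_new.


v_new = 0.9·-1.01 + 0.3 = -0.909 + 0.3 = -0.609
w_new = 0.58 - 0.2·-0.609 = 0.58 + 0.1218 = 0.7018

v_new=-0.609, w_new=0.7018


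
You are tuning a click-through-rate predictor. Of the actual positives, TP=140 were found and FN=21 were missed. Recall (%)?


Recall = TP/(TP+FN)
= 140/(140+21)
= 140/161 = 86.96%

86.96%


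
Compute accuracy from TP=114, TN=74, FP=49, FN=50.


Accuracy = (TP+TN)/(TP+TN+FP+FN)
= (114+74)/(287)
= 188/287 = 65.51%

65.51%


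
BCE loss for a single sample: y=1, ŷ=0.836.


BCE = -[y·ln(p) + (1-y)·ln(1-p)]
= -1·ln(0.836) - 0
= -ln(0.836) = 0.1791

0.1791


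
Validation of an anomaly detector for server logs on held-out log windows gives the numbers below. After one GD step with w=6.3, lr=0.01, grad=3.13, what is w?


w_new = w - α·∇
= 6.3 - 0.01·3.13
= 6.3 - 0.0313
= 6.2687

6.2687


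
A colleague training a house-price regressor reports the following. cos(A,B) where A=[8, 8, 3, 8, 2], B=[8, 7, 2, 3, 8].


A·B = 8·8 + 8·7 + 3·2 + 8·3 + 2·8 = 166
‖A‖ = √205 = 14.3178, ‖B‖ = √190 = 13.784
cos = 166/(√205·√190) = 166/√38950 = 0.8411

0.8411


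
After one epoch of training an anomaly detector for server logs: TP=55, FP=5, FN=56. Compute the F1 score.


Precision = 55/60 = 0.9167
Recall = 55/111 = 0.4955
F1 = 2·P·R/(P+R) = 2·TP/(2·TP+FP+FN) = 110/(110+5+56) = 110/171 = 0.6433

0.6433


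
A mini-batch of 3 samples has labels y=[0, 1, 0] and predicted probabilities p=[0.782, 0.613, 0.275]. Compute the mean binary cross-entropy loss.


L[0] = -ln(1-0.782) = -ln(0.218) = 1.5233
L[1] = -ln(0.613) = 0.4894
L[2] = -ln(1-0.275) = -ln(0.725) = 0.3216
mean = (1.5233 + 0.4894 + 0.3216)/3 = 0.7781

0.7781


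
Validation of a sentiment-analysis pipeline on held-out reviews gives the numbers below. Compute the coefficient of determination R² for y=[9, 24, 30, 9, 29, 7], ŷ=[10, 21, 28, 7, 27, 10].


ȳ = 18
SS_res = Σ(y-ŷ)² = 31
SS_tot = Σ(y-ȳ)² = 584
R² = 1 - SS_res/SS_tot = 1 - 0.0531 = 0.9469

0.9469


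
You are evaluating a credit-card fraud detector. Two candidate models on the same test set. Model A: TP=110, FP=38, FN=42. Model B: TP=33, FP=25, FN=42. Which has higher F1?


Model A: P=110/148=0.7432, R=110/152=0.7237, F1=2PR/(P+R)=2TP/(2TP+FP+FN)=220/300=0.7333
Model B: P=33/58=0.569, R=33/75=0.44, F1=2PR/(P+R)=2TP/(2TP+FP+FN)=66/133=0.4962
0.7333 > 0.4962 → Model A

Model A


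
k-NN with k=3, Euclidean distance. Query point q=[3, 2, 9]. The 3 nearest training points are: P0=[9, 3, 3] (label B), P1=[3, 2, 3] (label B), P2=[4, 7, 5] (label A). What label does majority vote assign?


d(q,P0) = 8.544  (label B)
d(q,P1) = 6.0  (label B)
d(q,P2) = 6.4807  (label A)
Votes: A=1, B=2
Majority → B

B


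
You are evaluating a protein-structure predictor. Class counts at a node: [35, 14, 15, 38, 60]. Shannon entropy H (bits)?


Probabilities: [35/162, 14/162, 15/162, 38/162, 60/162] ≈ [0.216, 0.0864, 0.0926, 0.2346, 0.3704]
H = -((35/162)·log₂(35/162) + (14/162)·log₂(14/162) + (15/162)·log₂(15/162) + (38/162)·log₂(38/162) + (60/162)·log₂(60/162))
  = 2.1222 bits

2.1222 bits


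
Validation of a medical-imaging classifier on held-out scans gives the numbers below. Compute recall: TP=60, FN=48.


Recall = TP/(TP+FN)
= 60/(60+48)
= 60/108 = 55.56%

55.56%


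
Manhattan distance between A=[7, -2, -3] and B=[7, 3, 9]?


d = |7-7| + |-2-3| + |-3-9|
  = 0 + 5 + 12
  = 17

17


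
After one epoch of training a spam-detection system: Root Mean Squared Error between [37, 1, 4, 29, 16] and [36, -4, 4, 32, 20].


MSE = 51/5 = 10.2
RMSE = √(51/5) = 3.1937

3.1937


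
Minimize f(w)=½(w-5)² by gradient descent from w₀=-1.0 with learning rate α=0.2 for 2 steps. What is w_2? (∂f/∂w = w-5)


step 1: grad = -1-5 = -6; w = -1 - 0.2·(-6) = 0.2
step 2: grad = 0.2-5 = -4.8; w = 0.2 - 0.2·(-4.8) = 1.16

1.16


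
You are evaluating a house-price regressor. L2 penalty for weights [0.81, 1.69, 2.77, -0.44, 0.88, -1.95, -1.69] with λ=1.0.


‖w‖₂² = (0.81)² + (1.69)² + (2.77)² + (-0.44)² + (0.88)² + (-1.95)² + (-1.69)²
     = 0.6561 + 2.8561 + 7.6729 + 0.1936 + 0.7744 + 3.8025 + 2.8561
     = 18.8117
λ·‖w‖₂² = 1.0·18.8117 = 18.8117

18.8117


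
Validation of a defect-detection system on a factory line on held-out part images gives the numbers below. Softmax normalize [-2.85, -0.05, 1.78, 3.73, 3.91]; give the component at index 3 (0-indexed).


Exponentials: e^-2.85=0.0578, e^-0.05=0.9512, e^1.78=5.9299, e^3.73=41.6791, e^3.91=49.899
Sum = 98.517
Softmax = [0.0006, 0.0097, 0.0602, 0.4231, 0.5065]
p[3] = 41.6791/98.517 = 0.4231

0.4231


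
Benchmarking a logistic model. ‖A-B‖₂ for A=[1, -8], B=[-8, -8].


d = √((1+ 8)² + (-8+ 8)²)
  = √(81 + 0)
  = √81 = 9.0

9.0


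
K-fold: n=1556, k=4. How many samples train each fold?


Fold size = 1556/4 = 389
Training per fold = 1556 - 389 = 1167

1167


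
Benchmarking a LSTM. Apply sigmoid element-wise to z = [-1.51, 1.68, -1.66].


σ(-1.51) = 1/(1+e^1.51) = 0.1809
σ(1.68) = 1/(1+e^-1.68) = 0.8429
σ(-1.66) = 1/(1+e^1.66) = 0.1598
result = [0.1809, 0.8429, 0.1598]

[0.1809, 0.8429, 0.1598]


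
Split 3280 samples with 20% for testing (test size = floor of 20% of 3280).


Test = ⌊3280·20/100⌋ = 656
Train = 3280 - 656 = 2624

Train: 2624, Test: 656


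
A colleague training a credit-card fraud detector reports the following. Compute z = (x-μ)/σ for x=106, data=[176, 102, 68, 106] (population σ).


μ = 113, σ = 39.2556
z = (106 - 113)/39.2556 = -0.1783

-0.1783


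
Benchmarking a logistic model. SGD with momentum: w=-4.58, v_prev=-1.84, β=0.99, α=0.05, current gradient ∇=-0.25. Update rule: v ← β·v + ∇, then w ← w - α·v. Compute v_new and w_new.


v_new = 0.99·-1.84 - 0.25 = -1.8216 - 0.25 = -2.0716
w_new = -4.58 - 0.05·-2.0716 = -4.58 + 0.10358 = -4.47642

v_new=-2.0716, w_new=-4.47642


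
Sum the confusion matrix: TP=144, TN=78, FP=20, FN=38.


Total = TP + TN + FP + FN
= 144 + 78 + 20 + 38
= 280
(Predicted positive: 164, predicted negative: 116)

280


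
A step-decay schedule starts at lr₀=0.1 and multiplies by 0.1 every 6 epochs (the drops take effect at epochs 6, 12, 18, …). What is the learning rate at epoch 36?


n_drops = ⌊36/6⌋ = 6
lr = 0.1·0.1^6 = 0.1·0.000001 = 0.0000001

0.0000001


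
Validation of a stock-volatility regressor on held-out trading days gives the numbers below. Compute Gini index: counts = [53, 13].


Probabilities: [53/66, 13/66] ≈ [0.803, 0.197]
Σpᵢ² = (2809 + 169)/66² = 2978/4356
Gini = 1 - Σpᵢ² = 1 - 2978/4356 = 0.3163

0.3163


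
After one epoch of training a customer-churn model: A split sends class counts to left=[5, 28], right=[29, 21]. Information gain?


Parent = [34, 49], H_parent = 0.9763
H_left = 0.6136 (n=33), H_right = 0.9815 (n=50)
H_children = (33/83)·0.6136 + (50/83)·0.9815 = 0.8352
IG = 0.9763 - 0.8352 = 0.1411

0.1411


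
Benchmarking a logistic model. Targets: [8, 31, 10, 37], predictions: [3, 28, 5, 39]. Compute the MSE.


Squared errors: (8-3)²=25, (31-28)²=9, (10-5)²=25, (37-39)²=4
Sum = 63
MSE = 63/4 = 63/4

63/4


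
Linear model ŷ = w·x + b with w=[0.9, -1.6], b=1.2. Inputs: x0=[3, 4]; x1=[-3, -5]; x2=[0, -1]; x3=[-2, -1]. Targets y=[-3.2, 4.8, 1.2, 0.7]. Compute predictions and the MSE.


ŷ0 = (0.9)·(3) + (-1.6)·(4) + 1.2 = -2.5
ŷ1 = (0.9)·(-3) + (-1.6)·(-5) + 1.2 = 6.5
ŷ2 = (0.9)·(0) + (-1.6)·(-1) + 1.2 = 2.8
ŷ3 = (0.9)·(-2) + (-1.6)·(-1) + 1.2 = 1.0
errors² = [0.49, 2.89, 2.56, 0.09]
MSE = 6.0300/4 = 1.5075

1.5075


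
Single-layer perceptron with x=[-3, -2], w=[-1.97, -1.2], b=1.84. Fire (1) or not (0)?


z = (-3)·(-1.97) + (-2)·(-1.2) + 1.84
  = 10.15
step(z) = 1 (z≥0)

1


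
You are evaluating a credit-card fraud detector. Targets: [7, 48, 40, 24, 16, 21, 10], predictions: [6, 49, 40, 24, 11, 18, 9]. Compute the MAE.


Absolute errors: |7-6|=1, |48-49|=1, |40-40|=0, |24-24|=0, |16-11|=5, |21-18|=3, |10-9|=1
Sum = 11
MAE = 11/7 = 11/7

11/7


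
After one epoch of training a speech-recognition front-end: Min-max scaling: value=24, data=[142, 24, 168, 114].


min=24, max=168
(24-24)/(168-24) = 0/144 = 0.0

0.0


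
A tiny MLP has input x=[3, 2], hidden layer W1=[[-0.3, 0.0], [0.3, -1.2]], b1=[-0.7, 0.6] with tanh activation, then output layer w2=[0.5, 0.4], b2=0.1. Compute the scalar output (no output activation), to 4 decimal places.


z1[0] = (-0.3)·(3) + (0.0)·(2) - 0.7 = -1.6
z1[1] = (0.3)·(3) + (-1.2)·(2) + 0.6 = -0.9
h = tanh(z1) = [-0.9217, -0.7163]
output = (0.5)·(-0.9217) + (0.4)·(-0.7163) + 0.1 = -0.6474

-0.6474


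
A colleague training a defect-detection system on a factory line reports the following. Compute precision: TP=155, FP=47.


Precision = TP/(TP+FP)
= 155/(155+47)
= 155/202 = 76.73%

76.73%


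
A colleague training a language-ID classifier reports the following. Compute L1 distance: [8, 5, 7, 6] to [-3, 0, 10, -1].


d = |8+ 3| + |5-0| + |7-10| + |6+ 1|
  = 11 + 5 + 3 + 7
  = 26

26


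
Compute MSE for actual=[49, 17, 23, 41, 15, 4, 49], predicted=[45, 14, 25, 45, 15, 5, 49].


Squared errors: (49-45)²=16, (17-14)²=9, (23-25)²=4, (41-45)²=16, (15-15)²=0, (4-5)²=1, (49-49)²=0
Sum = 46
MSE = 46/7 = 46/7

46/7


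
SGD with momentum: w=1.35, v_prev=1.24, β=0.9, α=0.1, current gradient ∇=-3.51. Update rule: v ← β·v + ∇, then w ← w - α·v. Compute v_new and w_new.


v_new = 0.9·1.24 - 3.51 = 1.116 - 3.51 = -2.394
w_new = 1.35 - 0.1·-2.394 = 1.35 + 0.2394 = 1.5894

v_new=-2.394, w_new=1.5894


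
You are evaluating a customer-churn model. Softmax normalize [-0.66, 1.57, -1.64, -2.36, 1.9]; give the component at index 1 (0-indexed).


Exponentials: e^-0.66=0.5169, e^1.57=4.8066, e^-1.64=0.194, e^-2.36=0.0944, e^1.9=6.6859
Sum = 12.2978
Softmax = [0.042, 0.3909, 0.0158, 0.0077, 0.5437]
p[1] = 4.8066/12.2978 = 0.3909

0.3909


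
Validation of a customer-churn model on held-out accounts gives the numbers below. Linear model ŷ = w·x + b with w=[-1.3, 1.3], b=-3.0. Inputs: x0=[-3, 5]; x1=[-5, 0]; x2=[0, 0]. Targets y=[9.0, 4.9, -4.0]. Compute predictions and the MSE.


ŷ0 = (-1.3)·(-3) + (1.3)·(5) - 3.0 = 7.4
ŷ1 = (-1.3)·(-5) + (1.3)·(0) - 3.0 = 3.5
ŷ2 = (-1.3)·(0) + (1.3)·(0) - 3.0 = -3.0
errors² = [2.56, 1.96, 1.0]
MSE = 5.5200/3 = 1.84

1.84


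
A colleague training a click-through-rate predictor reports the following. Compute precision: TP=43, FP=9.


Precision = TP/(TP+FP)
= 43/(43+9)
= 43/52 = 82.69%

82.69%


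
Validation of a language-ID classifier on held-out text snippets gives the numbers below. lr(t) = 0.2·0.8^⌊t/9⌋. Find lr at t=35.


n_drops = ⌊35/9⌋ = 3
lr = 0.2·0.8^3 = 0.2·0.512 = 0.1024

0.1024


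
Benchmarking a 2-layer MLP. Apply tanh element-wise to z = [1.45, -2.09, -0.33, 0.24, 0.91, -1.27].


tanh(1.45) = 0.8957
tanh(-2.09) = -0.9699
tanh(-0.33) = -0.3185
tanh(0.24) = 0.2355
tanh(0.91) = 0.7211
tanh(-1.27) = -0.8538
result = [0.8957, -0.9699, -0.3185, 0.2355, 0.7211, -0.8538]

[0.8957, -0.9699, -0.3185, 0.2355, 0.7211, -0.8538]


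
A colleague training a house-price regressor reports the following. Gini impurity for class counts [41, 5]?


Probabilities: [41/46, 5/46] ≈ [0.8913, 0.1087]
Σpᵢ² = (1681 + 25)/46² = 1706/2116
Gini = 1 - Σpᵢ² = 1 - 1706/2116 = 0.1938

0.1938


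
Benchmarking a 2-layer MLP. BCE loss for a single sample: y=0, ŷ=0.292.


BCE = -[y·ln(p) + (1-y)·ln(1-p)]
= -0 - 1·ln(1-0.292)
= -ln(0.708) = 0.3453

0.3453


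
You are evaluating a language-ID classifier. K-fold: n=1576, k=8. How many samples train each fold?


Fold size = 1576/8 = 197
Training per fold = 1576 - 197 = 1379

1379


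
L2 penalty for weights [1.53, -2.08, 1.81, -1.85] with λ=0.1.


‖w‖₂² = (1.53)² + (-2.08)² + (1.81)² + (-1.85)²
     = 2.3409 + 4.3264 + 3.2761 + 3.4225
     = 13.3659
λ·‖w‖₂² = 0.1·13.3659 = 1.33659

1.33659


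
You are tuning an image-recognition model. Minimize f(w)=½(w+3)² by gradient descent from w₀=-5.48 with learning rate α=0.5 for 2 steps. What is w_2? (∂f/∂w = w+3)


step 1: grad = -5.48+3 = -2.48; w = -5.48 - 0.5·(-2.48) = -4.24
step 2: grad = -4.24+3 = -1.24; w = -4.24 - 0.5·(-1.24) = -3.62

-3.62


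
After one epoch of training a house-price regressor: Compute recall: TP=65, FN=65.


Recall = TP/(TP+FN)
= 65/(65+65)
= 65/130 = 50.0%

50.0%


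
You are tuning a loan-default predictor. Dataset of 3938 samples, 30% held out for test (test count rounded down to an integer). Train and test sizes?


Test = ⌊3938·30/100⌋ = 1181
Train = 3938 - 1181 = 2757

Train: 2757, Test: 1181


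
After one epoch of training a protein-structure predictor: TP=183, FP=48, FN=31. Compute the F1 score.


Precision = 183/231 = 0.7922
Recall = 183/214 = 0.8551
F1 = 2·P·R/(P+R) = 2·TP/(2·TP+FP+FN) = 366/(366+48+31) = 366/445 = 0.8225

0.8225


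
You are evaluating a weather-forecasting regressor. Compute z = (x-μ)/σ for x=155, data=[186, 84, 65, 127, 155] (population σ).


μ = 123.4, σ = 44.4819
z = (155 - 123.4)/44.4819 = 0.7104

0.7104


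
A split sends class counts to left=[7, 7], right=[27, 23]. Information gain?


Parent = [34, 30], H_parent = 0.9972
H_left = 1 (n=14), H_right = 0.9954 (n=50)
H_children = (14/64)·1 + (50/64)·0.9954 = 0.9964
IG = 0.9972 - 0.9964 = 0.0008

0.0008


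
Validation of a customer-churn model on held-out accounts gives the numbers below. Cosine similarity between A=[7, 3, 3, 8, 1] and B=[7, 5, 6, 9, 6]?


A·B = 7·7 + 3·5 + 3·6 + 8·9 + 1·6 = 160
‖A‖ = √132 = 11.4891, ‖B‖ = √227 = 15.0665
cos = 160/(√132·√227) = 160/√29964 = 0.9243

0.9243


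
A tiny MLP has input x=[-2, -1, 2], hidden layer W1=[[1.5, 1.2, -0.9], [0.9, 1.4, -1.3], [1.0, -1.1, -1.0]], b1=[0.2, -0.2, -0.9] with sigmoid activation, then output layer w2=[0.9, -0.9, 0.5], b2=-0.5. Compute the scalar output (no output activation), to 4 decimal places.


z1[0] = (1.5)·(-2) + (1.2)·(-1) + (-0.9)·(2) + 0.2 = -5.8
z1[1] = (0.9)·(-2) + (1.4)·(-1) + (-1.3)·(2) - 0.2 = -6.0
z1[2] = (1.0)·(-2) + (-1.1)·(-1) + (-1.0)·(2) - 0.9 = -3.8
h = sigmoid(z1) = [0.003, 0.0025, 0.0219]
output = (0.9)·(0.003) + (-0.9)·(0.0025) + (0.5)·(0.0219) - 0.5 = -0.4886

-0.4886


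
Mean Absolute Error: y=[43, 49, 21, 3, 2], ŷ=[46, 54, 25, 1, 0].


Absolute errors: |43-46|=3, |49-54|=5, |21-25|=4, |3-1|=2, |2-0|=2
Sum = 16
MAE = 16/5 = 16/5

16/5


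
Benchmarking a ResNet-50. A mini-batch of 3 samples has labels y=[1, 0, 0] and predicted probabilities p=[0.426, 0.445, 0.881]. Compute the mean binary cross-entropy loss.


L[0] = -ln(0.426) = 0.8533
L[1] = -ln(1-0.445) = -ln(0.555) = 0.5888
L[2] = -ln(1-0.881) = -ln(0.119) = 2.1286
mean = (0.8533 + 0.5888 + 2.1286)/3 = 1.1902

1.1902


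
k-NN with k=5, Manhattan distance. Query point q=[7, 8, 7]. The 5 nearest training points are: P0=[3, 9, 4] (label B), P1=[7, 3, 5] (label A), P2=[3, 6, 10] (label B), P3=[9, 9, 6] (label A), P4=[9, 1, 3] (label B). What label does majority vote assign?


d(q,P0) = 8  (label B)
d(q,P1) = 7  (label A)
d(q,P2) = 9  (label B)
d(q,P3) = 4  (label A)
d(q,P4) = 13  (label B)
Votes: A=2, B=3
Majority → B

B


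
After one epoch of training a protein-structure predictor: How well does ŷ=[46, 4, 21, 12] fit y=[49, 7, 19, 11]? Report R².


ȳ = 21.5
SS_res = Σ(y-ŷ)² = 23
SS_tot = Σ(y-ȳ)² = 1083
R² = 1 - SS_res/SS_tot = 1 - 0.0212 = 0.9788

0.9788


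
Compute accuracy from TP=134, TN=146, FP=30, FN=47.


Accuracy = (TP+TN)/(TP+TN+FP+FN)
= (134+146)/(357)
= 280/357 = 78.43%

78.43%


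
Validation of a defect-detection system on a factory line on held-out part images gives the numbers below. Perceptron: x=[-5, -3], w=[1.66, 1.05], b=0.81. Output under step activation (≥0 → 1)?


z = (-5)·(1.66) + (-3)·(1.05) + 0.81
  = -10.64
step(z) = 0 (z<0)

0


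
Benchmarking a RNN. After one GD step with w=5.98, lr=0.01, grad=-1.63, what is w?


w_new = w - α·∇
= 5.98 - 0.01·-1.63
= 5.98 + 0.0163
= 5.9963

5.9963


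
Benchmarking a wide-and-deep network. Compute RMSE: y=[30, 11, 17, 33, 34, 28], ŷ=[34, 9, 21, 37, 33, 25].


MSE = 62/6 = 10.3333
RMSE = √(62/6) = 3.2146

3.2146


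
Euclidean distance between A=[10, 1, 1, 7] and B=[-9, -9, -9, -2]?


d = √((10+ 9)² + (1+ 9)² + (1+ 9)² + (7+ 2)²)
  = √(361 + 100 + 100 + 81)
  = √642 = 25.3377

25.3377


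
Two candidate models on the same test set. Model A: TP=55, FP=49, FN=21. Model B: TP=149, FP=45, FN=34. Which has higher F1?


Model A: P=55/104=0.5288, R=55/76=0.7237, F1=2PR/(P+R)=2TP/(2TP+FP+FN)=110/180=0.6111
Model B: P=149/194=0.768, R=149/183=0.8142, F1=2PR/(P+R)=2TP/(2TP+FP+FN)=298/377=0.7905
0.6111 < 0.7905 → Model B

Model B


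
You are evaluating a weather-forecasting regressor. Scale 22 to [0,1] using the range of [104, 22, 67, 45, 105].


min=22, max=105
(22-22)/(105-22) = 0/83 = 0.0

0.0


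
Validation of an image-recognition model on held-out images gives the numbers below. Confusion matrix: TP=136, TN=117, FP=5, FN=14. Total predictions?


Total = TP + TN + FP + FN
= 136 + 117 + 5 + 14
= 272
(Predicted positive: 141, predicted negative: 131)

272


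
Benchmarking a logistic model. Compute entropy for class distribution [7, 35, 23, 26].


Probabilities: [7/91, 35/91, 23/91, 26/91] ≈ [0.0769, 0.3846, 0.2527, 0.2857]
H = -((7/91)·log₂(7/91) + (35/91)·log₂(35/91) + (23/91)·log₂(23/91) + (26/91)·log₂(26/91))
  = 1.8327 bits

1.8327 bits


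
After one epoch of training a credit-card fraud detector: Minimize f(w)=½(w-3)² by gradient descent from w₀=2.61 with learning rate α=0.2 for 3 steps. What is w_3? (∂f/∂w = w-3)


step 1: grad = 2.61-3 = -0.39; w = 2.61 - 0.2·(-0.39) = 2.688
step 2: grad = 2.688-3 = -0.312; w = 2.688 - 0.2·(-0.312) = 2.7504
step 3: grad = 2.7504-3 = -0.2496; w = 2.7504 - 0.2·(-0.2496) = 2.80032

2.80032


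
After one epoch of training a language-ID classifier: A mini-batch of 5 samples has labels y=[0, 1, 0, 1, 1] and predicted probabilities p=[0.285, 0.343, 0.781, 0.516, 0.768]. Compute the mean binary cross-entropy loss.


L[0] = -ln(1-0.285) = -ln(0.715) = 0.3355
L[1] = -ln(0.343) = 1.07
L[2] = -ln(1-0.781) = -ln(0.219) = 1.5187
L[3] = -ln(0.516) = 0.6616
L[4] = -ln(0.768) = 0.264
mean = (0.3355 + 1.07 + 1.5187 + 0.6616 + 0.264)/5 = 0.77

0.77


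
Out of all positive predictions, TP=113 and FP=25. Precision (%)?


Precision = TP/(TP+FP)
= 113/(113+25)
= 113/138 = 81.88%

81.88%


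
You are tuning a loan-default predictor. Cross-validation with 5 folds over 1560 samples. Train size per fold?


Fold size = 1560/5 = 312
Training per fold = 1560 - 312 = 1248

1248


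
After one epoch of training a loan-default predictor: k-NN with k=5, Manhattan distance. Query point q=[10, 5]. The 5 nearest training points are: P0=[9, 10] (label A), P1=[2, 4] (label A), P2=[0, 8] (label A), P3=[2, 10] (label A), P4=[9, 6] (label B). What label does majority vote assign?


d(q,P0) = 6  (label A)
d(q,P1) = 9  (label A)
d(q,P2) = 13  (label A)
d(q,P3) = 13  (label A)
d(q,P4) = 2  (label B)
Votes: A=4, B=1
Majority → A

A


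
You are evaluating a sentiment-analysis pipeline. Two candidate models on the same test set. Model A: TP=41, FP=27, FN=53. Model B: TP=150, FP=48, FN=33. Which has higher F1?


Model A: P=41/68=0.6029, R=41/94=0.4362, F1=2PR/(P+R)=2TP/(2TP+FP+FN)=82/162=0.5062
Model B: P=150/198=0.7576, R=150/183=0.8197, F1=2PR/(P+R)=2TP/(2TP+FP+FN)=300/381=0.7874
0.5062 < 0.7874 → Model B

Model B


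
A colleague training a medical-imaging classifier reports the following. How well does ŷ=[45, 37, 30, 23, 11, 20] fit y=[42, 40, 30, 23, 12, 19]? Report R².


ȳ = 27.6667
SS_res = Σ(y-ŷ)² = 20
SS_tot = Σ(y-ȳ)² = 705.33
R² = 1 - SS_res/SS_tot = 1 - 0.0284 = 0.9716

0.9716


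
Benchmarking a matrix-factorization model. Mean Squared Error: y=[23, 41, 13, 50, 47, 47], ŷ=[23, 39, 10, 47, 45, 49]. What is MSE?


Squared errors: (23-23)²=0, (41-39)²=4, (13-10)²=9, (50-47)²=9, (47-45)²=4, (47-49)²=4
Sum = 30
MSE = 30/6 = 5

5


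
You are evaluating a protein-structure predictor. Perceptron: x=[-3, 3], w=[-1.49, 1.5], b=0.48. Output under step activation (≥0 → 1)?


z = (-3)·(-1.49) + (3)·(1.5) + 0.48
  = 9.45
step(z) = 1 (z≥0)

1


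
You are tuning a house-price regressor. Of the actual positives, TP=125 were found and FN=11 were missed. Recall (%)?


Recall = TP/(TP+FN)
= 125/(125+11)
= 125/136 = 91.91%

91.91%


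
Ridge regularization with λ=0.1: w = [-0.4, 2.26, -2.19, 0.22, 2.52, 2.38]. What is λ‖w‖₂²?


‖w‖₂² = (-0.4)² + (2.26)² + (-2.19)² + (0.22)² + (2.52)² + (2.38)²
     = 0.16 + 5.1076 + 4.7961 + 0.0484 + 6.3504 + 5.6644
     = 22.1269
λ·‖w‖₂² = 0.1·22.1269 = 2.21269

2.21269


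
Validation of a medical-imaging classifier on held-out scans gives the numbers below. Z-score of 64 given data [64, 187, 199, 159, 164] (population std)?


μ = 154.6, σ = 47.6176
z = (64 - 154.6)/47.6176 = -1.9027

-1.9027


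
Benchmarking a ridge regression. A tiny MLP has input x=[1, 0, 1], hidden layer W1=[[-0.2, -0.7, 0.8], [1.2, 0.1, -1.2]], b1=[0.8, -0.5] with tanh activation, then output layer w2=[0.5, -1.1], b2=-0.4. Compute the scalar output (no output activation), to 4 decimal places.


z1[0] = (-0.2)·(1) + (-0.7)·(0) + (0.8)·(1) + 0.8 = 1.4
z1[1] = (1.2)·(1) + (0.1)·(0) + (-1.2)·(1) - 0.5 = -0.5
h = tanh(z1) = [0.8854, -0.4621]
output = (0.5)·(0.8854) + (-1.1)·(-0.4621) - 0.4 = 0.551

0.551


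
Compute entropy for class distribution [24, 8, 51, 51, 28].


Probabilities: [24/162, 8/162, 51/162, 51/162, 28/162] ≈ [0.1481, 0.0494, 0.3148, 0.3148, 0.1728]
H = -((24/162)·log₂(24/162) + (8/162)·log₂(8/162) + (51/162)·log₂(51/162) + (51/162)·log₂(51/162) + (28/162)·log₂(28/162))
  = 2.11 bits

2.11 bits


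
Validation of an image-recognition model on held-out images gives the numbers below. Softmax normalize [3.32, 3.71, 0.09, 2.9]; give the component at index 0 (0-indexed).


Exponentials: e^3.32=27.6604, e^3.71=40.8538, e^0.09=1.0942, e^2.9=18.1741
Sum = 87.7825
Softmax = [0.3151, 0.4654, 0.0125, 0.207]
p[0] = 27.6604/87.7825 = 0.3151

0.3151


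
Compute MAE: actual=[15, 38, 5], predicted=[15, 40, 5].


Absolute errors: |15-15|=0, |38-40|=2, |5-5|=0
Sum = 2
MAE = 2/3 = 2/3

2/3
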